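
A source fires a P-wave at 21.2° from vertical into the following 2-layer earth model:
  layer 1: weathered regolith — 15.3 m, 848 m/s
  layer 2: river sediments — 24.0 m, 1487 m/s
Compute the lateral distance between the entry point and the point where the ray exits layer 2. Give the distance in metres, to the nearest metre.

26 m

Ray parameter p = sin 21.2° / 848 m/s = 4.2644e-04 s/m.
Layer 1: θ = 21.20°; offset = 15.3·tan 21.20° = 5.934 m.
Layer 2: sin θ = p·1487 = 0.6341 → θ = 39.35°; offset = 24.0·tan 39.35° = 19.682 m.
Total horizontal offset = 25.617 m.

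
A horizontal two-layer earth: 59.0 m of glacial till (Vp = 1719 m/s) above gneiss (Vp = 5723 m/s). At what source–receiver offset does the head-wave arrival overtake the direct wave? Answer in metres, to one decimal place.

160.9 m

θ_c = arcsin(1719/5723) = 17.48°, so cos θ_c = 0.9538 and tᵢ = 2h cos θ_c/V₁ = 0.0655 s.
At crossover x/V₁ = x/V₂ + tᵢ ⇒ x = tᵢ/(1/V₁ − 1/V₂) = 0.06547/(5.8173e-04 − 1.7473e-04) = 160.87 m.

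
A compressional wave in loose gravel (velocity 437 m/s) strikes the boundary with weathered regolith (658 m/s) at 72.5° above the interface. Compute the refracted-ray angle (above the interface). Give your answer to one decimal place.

63.1°

Convert to the normal: θ₁ = 90° − 72.5° = 17.5°.
Snell's law: sin θ₂ = (V₂/V₁)·sin θ₁ = (658/437)·sin 17.5° = 0.4528.
θ₂ = sin⁻¹(0.4528) = 26.92° (from vertical).
From the interface: 90° − 26.92° = 63.08°.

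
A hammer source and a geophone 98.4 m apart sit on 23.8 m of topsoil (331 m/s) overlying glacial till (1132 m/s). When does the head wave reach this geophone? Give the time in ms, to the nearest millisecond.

224 ms

t = x/V₂ + 2h·√(V₂²−V₁²)/(V₁V₂).
√(V₂²−V₁²) = √(1132²−331²) = 1082.5 m/s; delay term = 2·23.8·1082.5/(331·1132) = 0.13752 s.
t = 98.4/1132 + 0.13752 = 0.22445 s.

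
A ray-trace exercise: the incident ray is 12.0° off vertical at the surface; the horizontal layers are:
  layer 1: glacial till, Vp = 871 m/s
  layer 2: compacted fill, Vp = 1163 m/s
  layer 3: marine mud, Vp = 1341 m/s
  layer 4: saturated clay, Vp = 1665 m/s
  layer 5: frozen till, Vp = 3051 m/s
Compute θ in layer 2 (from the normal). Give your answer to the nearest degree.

16°

Ray parameter p = sin 12.0° / 871 = 2.3870e-04 s/m.
sin θ_2 = p·V_2 = 2.3870e-04 × 1163 = 0.2776.
θ_2 = 16.12° from the vertical.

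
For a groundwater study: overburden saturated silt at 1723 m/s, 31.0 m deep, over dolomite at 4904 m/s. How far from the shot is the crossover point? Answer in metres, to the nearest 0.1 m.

θ_c = arcsin(1723/4904) = 20.57°, so cos θ_c = 0.9362 and tᵢ = 2h cos θ_c/V₁ = 0.0337 s.
At crossover x/V₁ = x/V₂ + tᵢ ⇒ x = tᵢ/(1/V₁ − 1/V₂) = 0.03369/(5.8038e-04 − 2.0392e-04) = 89.49 m.

89.5 m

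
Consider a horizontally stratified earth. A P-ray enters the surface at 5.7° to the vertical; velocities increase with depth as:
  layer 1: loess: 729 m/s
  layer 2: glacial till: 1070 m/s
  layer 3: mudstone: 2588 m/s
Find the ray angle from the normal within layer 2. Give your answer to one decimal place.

Snell's law across each interface conserves sin θ / V, so sin θ_2 = V_2·sin θ₁/V₁.
sin θ_2 = 1070 × sin 5.7° / 729 = 0.1458.
θ_2 = arcsin 0.1458 = 8.38°.

8.4°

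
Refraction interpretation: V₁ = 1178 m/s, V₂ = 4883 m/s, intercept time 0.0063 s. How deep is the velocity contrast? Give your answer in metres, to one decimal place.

3.8 m

h = tᵢ·V₁·V₂ / (2·√(V₂²−V₁²)).
√(V₂²−V₁²) = √(4883² − 1178²) = 4738.8 m/s.
h = 0.0063 s × 1178 × 4883 / (2 × 4738.8) = 3.82 m.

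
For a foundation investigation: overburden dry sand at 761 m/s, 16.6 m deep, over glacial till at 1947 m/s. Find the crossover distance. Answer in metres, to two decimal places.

50.17 m

θ_c = arcsin(761/1947) = 23.01°, so cos θ_c = 0.9205 and tᵢ = 2h cos θ_c/V₁ = 0.0402 s.
At crossover x/V₁ = x/V₂ + tᵢ ⇒ x = tᵢ/(1/V₁ − 1/V₂) = 0.04016/(1.3141e-03 − 5.1361e-04) = 50.17 m.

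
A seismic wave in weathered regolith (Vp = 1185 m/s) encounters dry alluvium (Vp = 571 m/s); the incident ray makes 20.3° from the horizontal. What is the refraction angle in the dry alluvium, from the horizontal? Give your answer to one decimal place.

63.1°

Angle from the normal: 90° − 20.3° = 69.7°.
Snell's law: sin θ₂ = (V₂/V₁)·sin θ₁ = (571/1185)·sin 69.7° = 0.4519.
θ₂ = arcsin 0.4519 = 26.87° from the normal.
From the interface: 90° − 26.87° = 63.13°.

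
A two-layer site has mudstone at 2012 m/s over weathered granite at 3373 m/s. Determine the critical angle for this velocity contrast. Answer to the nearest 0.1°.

36.6°

Critical incidence: sin θ_c = V₁/V₂ = 2012/3373 = 0.5965.
θ_c = arcsin 0.5965 = 36.62°.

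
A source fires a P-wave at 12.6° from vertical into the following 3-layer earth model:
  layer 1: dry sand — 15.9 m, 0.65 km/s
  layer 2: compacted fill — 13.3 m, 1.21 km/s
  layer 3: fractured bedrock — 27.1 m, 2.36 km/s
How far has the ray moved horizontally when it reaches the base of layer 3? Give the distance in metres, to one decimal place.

Apply Snell's law at each interface; in layer i the horizontal offset is hᵢ·tan θᵢ.
Layer 1: θ = 12.60°; offset = 15.9·tan 12.60° = 3.554 m.
Layer 2: sin θ = 1.21·sin 12.6°/0.65 = 0.4061, θ = 23.96°; offset = 13.3·tan 23.96° = 5.910 m.
Layer 3: sin θ = 2.36·sin 12.6°/0.65 = 0.7920, θ = 52.38°; offset = 27.1·tan 52.38° = 35.159 m.
Total horizontal offset = 44.623 m.

44.6 m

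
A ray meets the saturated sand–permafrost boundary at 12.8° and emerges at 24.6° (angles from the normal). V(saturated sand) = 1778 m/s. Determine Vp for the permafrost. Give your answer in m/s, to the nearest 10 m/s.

3340 m/s

Snell's law: sin 12.8°/V₁ = sin 24.6°/V₂.
V₂ = V₁·sin 24.6°/sin 12.8° = 1778 × 1.8790 = 3340.79 m/s.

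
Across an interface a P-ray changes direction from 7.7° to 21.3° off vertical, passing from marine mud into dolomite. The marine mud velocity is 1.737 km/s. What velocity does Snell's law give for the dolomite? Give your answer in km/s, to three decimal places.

4.709 km/s

Snell's law: sin 7.7°/V₁ = sin 21.3°/V₂.
V₂ = V₁·sin 21.3°/sin 7.7° = 1.737 × 2.7111 = 4.709 km/s.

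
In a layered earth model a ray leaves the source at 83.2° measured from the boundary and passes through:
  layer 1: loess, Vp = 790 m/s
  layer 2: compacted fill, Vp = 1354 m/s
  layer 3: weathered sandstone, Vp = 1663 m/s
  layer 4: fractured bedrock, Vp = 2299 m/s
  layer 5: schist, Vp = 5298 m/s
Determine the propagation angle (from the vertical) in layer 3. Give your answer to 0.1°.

14.4°

From the normal: θ₁ = 90° − 83.2° = 6.8°.
Snell's law across each interface conserves sin θ / V, so sin θ_3 = V_3·sin θ₁/V₁.
sin θ_3 = 1663 × sin 6.8° / 790 = 0.2492.
θ_3 = 14.43° from the vertical.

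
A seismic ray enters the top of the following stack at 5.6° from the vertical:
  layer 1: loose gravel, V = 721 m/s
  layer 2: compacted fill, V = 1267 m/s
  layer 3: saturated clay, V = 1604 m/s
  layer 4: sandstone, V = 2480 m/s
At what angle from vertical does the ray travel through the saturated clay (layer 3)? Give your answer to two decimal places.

Snell's law across each interface conserves sin θ / V, so sin θ_3 = V_3·sin θ₁/V₁.
sin θ_3 = 1604 × sin 5.6° / 721 = 0.2171.
θ_3 = arcsin 0.2171 = 12.54°.

12.54°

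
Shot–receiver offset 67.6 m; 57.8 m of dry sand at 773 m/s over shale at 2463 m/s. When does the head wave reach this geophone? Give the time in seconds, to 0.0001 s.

0.1694 s

θ_c = arcsin(V₁/V₂) = arcsin(773/2463) = 18.29°, cos θ_c = 0.9495.
Intercept time tᵢ = 2h cos θ_c / V₁ = 2·57.8·0.9495/773 = 0.14199 s.
t = x/V₂ + tᵢ = 67.6/2463 + 0.14199 = 0.16944 s.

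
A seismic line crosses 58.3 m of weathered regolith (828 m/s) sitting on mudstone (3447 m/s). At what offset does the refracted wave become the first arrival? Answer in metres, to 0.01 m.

θ_c = arcsin(828/3447) = 13.90°, so cos θ_c = 0.9707 and tᵢ = 2h cos θ_c/V₁ = 0.1367 s.
At crossover x/V₁ = x/V₂ + tᵢ ⇒ x = tᵢ/(1/V₁ − 1/V₂) = 0.13670/(1.2077e-03 − 2.9011e-04) = 148.97 m.

148.97 m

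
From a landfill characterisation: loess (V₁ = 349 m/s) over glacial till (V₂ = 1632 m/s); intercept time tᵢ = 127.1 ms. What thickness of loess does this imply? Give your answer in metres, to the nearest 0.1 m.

22.7 m

h = tᵢ·V₁·V₂ / (2·√(V₂²−V₁²)).
√(V₂²−V₁²) = √(1632² − 349²) = 1594.2 m/s.
h = 0.1271 s × 349 × 1632 / (2 × 1594.2) = 22.70 m.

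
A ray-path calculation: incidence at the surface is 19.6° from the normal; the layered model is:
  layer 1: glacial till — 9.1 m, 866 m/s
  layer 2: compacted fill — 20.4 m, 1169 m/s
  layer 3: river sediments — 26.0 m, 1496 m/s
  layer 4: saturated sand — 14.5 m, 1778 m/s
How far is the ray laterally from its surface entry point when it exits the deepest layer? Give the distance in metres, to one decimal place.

Ray parameter p = sin 19.6° / 866 m/s = 3.8736e-04 s/m.
Layer 1: θ = 19.60°; offset = 9.1·tan 19.60° = 3.240 m.
Layer 2: sin θ = p·1169 = 0.4528 → θ = 26.92°; offset = 20.4·tan 26.92° = 10.361 m.
Layer 3: sin θ = p·1496 = 0.5795 → θ = 35.41°; offset = 26.0·tan 35.41° = 18.487 m.
Layer 4: sin θ = p·1778 = 0.6887 → θ = 43.53°; offset = 14.5·tan 43.53° = 13.774 m.
Total horizontal offset = 45.862 m.

45.9 m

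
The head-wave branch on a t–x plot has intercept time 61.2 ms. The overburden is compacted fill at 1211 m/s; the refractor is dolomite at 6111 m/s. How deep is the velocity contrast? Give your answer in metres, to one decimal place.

37.8 m

θ_c = arcsin(1211/6111) = 11.43°; cos θ_c = 0.9802.
tᵢ = 2h cos θ_c/V₁ ⇒ h = tᵢ·V₁/(2 cos θ_c) = 0.0612·1211/(2·0.9802) = 37.81 m.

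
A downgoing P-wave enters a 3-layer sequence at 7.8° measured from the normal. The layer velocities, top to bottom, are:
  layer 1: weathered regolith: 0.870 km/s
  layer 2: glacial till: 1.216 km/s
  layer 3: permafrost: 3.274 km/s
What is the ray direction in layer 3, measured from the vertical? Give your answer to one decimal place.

Ray parameter p = sin 7.8° / 0.870 = 1.5599e-01 s/km.
sin θ_3 = p·V_3 = 1.5599e-01 × 3.274 = 0.5107.
θ_3 = 30.71° from the vertical.

30.7°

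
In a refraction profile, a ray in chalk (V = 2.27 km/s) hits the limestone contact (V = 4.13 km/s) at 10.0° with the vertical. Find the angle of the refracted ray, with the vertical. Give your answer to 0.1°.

18.4°

Snell's law: sin θ₂ = (V₂/V₁)·sin θ₁ = (4.13/2.27)·sin 10.0° = 0.3159.
θ₂ = sin⁻¹(0.3159) = 18.42° (from vertical).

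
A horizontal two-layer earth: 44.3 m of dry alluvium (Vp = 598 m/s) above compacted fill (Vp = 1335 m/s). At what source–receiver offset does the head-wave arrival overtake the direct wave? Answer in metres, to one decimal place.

143.5 m

θ_c = arcsin(598/1335) = 26.61°, so cos θ_c = 0.8941 and tᵢ = 2h cos θ_c/V₁ = 0.1325 s.
At crossover x/V₁ = x/V₂ + tᵢ ⇒ x = tᵢ/(1/V₁ − 1/V₂) = 0.13246/(1.6722e-03 − 7.4906e-04) = 143.49 m.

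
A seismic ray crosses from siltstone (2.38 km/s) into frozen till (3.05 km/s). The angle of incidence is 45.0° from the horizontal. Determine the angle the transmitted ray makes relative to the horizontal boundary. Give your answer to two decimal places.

Convert to the normal: θ₁ = 90° − 45.0° = 45.0°.
Snell's law: sin θ₂ = (V₂/V₁)·sin θ₁ = (3.05/2.38)·sin 45.0° = 0.9062.
θ₂ = sin⁻¹(0.9062) = 64.98° (from vertical).
From the interface: 90° − 64.98° = 25.02°.

25.02°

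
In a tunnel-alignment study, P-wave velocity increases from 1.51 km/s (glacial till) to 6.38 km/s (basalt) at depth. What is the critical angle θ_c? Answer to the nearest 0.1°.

At critical incidence the refracted ray runs along the interface (θ₂ = 90°), so sin θ_c = V₁/V₂.
θ_c = arcsin(1.51/6.38) = arcsin 0.2367 = 13.69°.

13.7°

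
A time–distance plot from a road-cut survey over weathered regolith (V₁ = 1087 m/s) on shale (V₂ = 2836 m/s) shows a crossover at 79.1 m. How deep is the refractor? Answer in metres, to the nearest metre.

h = (x_cross/2)·√((V₂−V₁)/(V₂+V₁)).
(V₂−V₁)/(V₂+V₁) = (2836−1087)/(2836+1087) = 0.4458; √ = 0.6677.
h = (79.1/2)·0.6677 = 26.41 m.

26 m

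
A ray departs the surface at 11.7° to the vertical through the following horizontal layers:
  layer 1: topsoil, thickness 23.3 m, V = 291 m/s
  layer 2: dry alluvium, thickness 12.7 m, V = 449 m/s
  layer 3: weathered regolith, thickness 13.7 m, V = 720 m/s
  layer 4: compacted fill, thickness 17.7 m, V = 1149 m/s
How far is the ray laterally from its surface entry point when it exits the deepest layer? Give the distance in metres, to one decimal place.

40.6 m

Ray parameter p = sin 11.7° / 291 m/s = 6.9686e-04 s/m.
Layer 1: θ = 11.70°; offset = 23.3·tan 11.70° = 4.825 m.
Layer 2: sin θ = p·449 = 0.3129 → θ = 18.23°; offset = 12.7·tan 18.23° = 4.184 m.
Layer 3: sin θ = p·720 = 0.5017 → θ = 30.12°; offset = 13.7·tan 30.12° = 7.947 m.
Layer 4: sin θ = p·1149 = 0.8007 → θ = 53.20°; offset = 17.7·tan 53.20° = 23.657 m.
Summing the layer offsets gives 40.613 m.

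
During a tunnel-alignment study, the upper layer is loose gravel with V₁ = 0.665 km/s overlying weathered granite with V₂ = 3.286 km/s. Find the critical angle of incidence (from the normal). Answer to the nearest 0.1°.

11.7°

At critical incidence the refracted ray runs along the interface (θ₂ = 90°), so sin θ_c = V₁/V₂.
θ_c = arcsin(0.665/3.286) = arcsin 0.2024 = 11.68°.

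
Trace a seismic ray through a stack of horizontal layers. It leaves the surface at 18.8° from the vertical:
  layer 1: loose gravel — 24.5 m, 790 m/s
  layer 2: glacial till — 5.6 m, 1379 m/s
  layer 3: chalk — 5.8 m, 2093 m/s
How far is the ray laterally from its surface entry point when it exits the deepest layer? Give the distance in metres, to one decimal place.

21.7 m

p = sin θ₁/V₁ = sin 18.8°/790 = 4.0793e-04 s/m is conserved through the stack.
Layer 1: θ = 18.80°; offset = 24.5·tan 18.80° = 8.340 m.
Layer 2: sin θ = p·1379 = 0.5625 → θ = 34.23°; offset = 5.6·tan 34.23° = 3.810 m.
Layer 3: sin θ = p·2093 = 0.8538 → θ = 58.63°; offset = 5.8·tan 58.63° = 9.512 m.
Total horizontal offset = 21.663 m.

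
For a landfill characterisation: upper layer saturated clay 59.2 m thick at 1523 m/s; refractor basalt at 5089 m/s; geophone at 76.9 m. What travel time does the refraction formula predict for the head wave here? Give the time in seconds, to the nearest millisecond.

0.089 s

θ_c = arcsin(V₁/V₂) = arcsin(1523/5089) = 17.41°, cos θ_c = 0.9542.
Intercept time tᵢ = 2h cos θ_c / V₁ = 2·59.2·0.9542/1523 = 0.07418 s.
t = x/V₂ + tᵢ = 76.9/5089 + 0.07418 = 0.08929 s.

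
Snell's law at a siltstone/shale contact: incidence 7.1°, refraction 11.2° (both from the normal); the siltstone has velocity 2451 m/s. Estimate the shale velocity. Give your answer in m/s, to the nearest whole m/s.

3852 m/s

sin 7.1° = 0.1236; sin 11.2° = 0.1942.
V₂ = V₁·(sin θ₂/sin θ₁) = 2451·(0.1942/0.1236) = 3851.64 m/s.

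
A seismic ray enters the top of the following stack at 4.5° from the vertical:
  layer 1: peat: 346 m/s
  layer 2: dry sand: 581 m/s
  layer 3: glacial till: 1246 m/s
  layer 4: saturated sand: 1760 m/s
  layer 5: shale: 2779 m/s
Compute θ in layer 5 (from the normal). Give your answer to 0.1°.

Ray parameter p = sin 4.5° / 346 = 2.2676e-04 s/m.
sin θ_5 = p·V_5 = 2.2676e-04 × 2779 = 0.6302.
θ_5 = arcsin 0.6302 = 39.06°.

39.1°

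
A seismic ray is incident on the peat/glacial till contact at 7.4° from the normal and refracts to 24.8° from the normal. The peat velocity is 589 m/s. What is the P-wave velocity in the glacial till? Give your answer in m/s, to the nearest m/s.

1918 m/s

sin 7.4° = 0.1288; sin 24.8° = 0.4195.
V₂ = V₁·(sin θ₂/sin θ₁) = 589·(0.4195/0.1288) = 1918.21 m/s.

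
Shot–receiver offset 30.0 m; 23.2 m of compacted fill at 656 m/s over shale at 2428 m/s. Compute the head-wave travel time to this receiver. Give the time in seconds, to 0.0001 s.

t = x/V₂ + 2h·√(V₂²−V₁²)/(V₁V₂).
√(V₂²−V₁²) = √(2428²−656²) = 2337.7 m/s; delay term = 2·23.2·2337.7/(656·2428) = 0.06810 s.
t = 30.0/2428 + 0.06810 = 0.08046 s.

0.0805 s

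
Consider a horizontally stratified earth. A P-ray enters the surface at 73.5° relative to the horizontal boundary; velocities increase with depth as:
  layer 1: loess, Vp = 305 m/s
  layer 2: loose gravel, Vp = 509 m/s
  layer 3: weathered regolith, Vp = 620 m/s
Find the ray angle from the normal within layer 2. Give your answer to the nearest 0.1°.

From the normal: θ₁ = 90° − 73.5° = 16.5°.
Ray parameter p = sin 16.5° / 305 = 9.3120e-04 s/m.
sin θ_2 = p·V_2 = 9.3120e-04 × 509 = 0.4740.
θ_2 = 28.29° from the vertical.

28.3°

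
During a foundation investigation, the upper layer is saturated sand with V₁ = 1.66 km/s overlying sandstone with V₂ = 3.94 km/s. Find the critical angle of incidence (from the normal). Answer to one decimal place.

24.9°

At critical incidence the refracted ray runs along the interface (θ₂ = 90°), so sin θ_c = V₁/V₂.
θ_c = arcsin(1.66/3.94) = arcsin 0.4213 = 24.92°.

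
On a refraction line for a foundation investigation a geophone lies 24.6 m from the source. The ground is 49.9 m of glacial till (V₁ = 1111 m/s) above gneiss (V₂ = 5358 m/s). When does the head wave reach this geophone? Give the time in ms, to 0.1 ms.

t = x/V₂ + 2h·√(V₂²−V₁²)/(V₁V₂).
√(V₂²−V₁²) = √(5358²−1111²) = 5241.5 m/s; delay term = 2·49.9·5241.5/(1111·5358) = 0.08788 s.
t = 24.6/5358 + 0.08788 = 0.09247 s.

92.5 ms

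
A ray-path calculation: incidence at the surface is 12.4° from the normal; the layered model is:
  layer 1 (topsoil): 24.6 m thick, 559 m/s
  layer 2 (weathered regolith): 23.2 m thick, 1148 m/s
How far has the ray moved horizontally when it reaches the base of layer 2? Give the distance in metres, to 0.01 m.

16.81 m

Apply Snell's law at each interface; in layer i the horizontal offset is hᵢ·tan θᵢ.
Layer 1: θ = 12.40°; offset = 24.6·tan 12.40° = 5.4087 m.
Layer 2: sin θ = 1148·sin 12.4°/559 = 0.4410, θ = 26.17°; offset = 23.2·tan 26.17° = 11.3994 m.
Total horizontal offset = 16.8081 m.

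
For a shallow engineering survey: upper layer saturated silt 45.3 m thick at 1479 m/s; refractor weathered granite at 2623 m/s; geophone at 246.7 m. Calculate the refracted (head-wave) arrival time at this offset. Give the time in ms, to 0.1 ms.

144.6 ms

θ_c = arcsin(V₁/V₂) = arcsin(1479/2623) = 34.32°, cos θ_c = 0.8259.
Intercept time tᵢ = 2h cos θ_c / V₁ = 2·45.3·0.8259/1479 = 0.05059 s.
t = x/V₂ + tᵢ = 246.7/2623 + 0.05059 = 0.14464 s.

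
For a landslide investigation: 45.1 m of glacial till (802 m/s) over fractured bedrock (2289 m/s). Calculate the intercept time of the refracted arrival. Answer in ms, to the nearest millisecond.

tᵢ = 2h·√(V₂²−V₁²)/(V₁V₂).
√(V₂²−V₁²) = √(2289²−802²) = 2143.9 m/s.
tᵢ = 2·45.1·2143.9/(802·2289) = 0.10534 s.

105 ms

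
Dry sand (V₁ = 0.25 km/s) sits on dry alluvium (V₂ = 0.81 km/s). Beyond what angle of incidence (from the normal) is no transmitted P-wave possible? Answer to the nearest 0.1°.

18.0°

Critical incidence: sin θ_c = V₁/V₂ = 0.25/0.81 = 0.3086.
θ_c = arcsin 0.3086 = 17.98°.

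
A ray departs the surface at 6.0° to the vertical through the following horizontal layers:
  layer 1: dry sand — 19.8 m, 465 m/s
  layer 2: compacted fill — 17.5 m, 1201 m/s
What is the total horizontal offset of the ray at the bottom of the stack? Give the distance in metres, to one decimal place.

7.0 m

p = sin θ₁/V₁ = sin 6.0°/465 = 2.2479e-04 s/m is conserved through the stack.
Layer 1: θ = 6.00°; offset = 19.8·tan 6.00° = 2.081 m.
Layer 2: sin θ = p·1201 = 0.2700 → θ = 15.66°; offset = 17.5·tan 15.66° = 4.907 m.
Σ offsets = 6.988 m.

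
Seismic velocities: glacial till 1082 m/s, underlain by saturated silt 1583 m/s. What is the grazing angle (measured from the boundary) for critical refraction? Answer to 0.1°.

46.9°

At critical incidence the refracted ray runs along the interface (θ₂ = 90°), so sin θ_c = V₁/V₂.
θ_c = arcsin(1082/1583) = arcsin 0.6835 = 43.12°.
Measured from the interface: 90° − 43.12° = 46.88°.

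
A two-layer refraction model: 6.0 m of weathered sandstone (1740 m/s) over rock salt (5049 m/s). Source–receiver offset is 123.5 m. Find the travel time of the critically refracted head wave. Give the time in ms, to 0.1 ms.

30.9 ms

t = x/V₂ + 2h·√(V₂²−V₁²)/(V₁V₂).
√(V₂²−V₁²) = √(5049²−1740²) = 4739.7 m/s; delay term = 2·6.0·4739.7/(1740·5049) = 0.00647 s.
t = 123.5/5049 + 0.00647 = 0.03093 s.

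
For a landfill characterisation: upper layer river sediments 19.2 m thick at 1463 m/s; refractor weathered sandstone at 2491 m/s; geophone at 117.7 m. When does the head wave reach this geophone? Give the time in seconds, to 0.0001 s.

t = x/V₂ + 2h·√(V₂²−V₁²)/(V₁V₂).
√(V₂²−V₁²) = √(2491²−1463²) = 2016.1 m/s; delay term = 2·19.2·2016.1/(1463·2491) = 0.02124 s.
t = 117.7/2491 + 0.02124 = 0.06849 s.

0.0685 s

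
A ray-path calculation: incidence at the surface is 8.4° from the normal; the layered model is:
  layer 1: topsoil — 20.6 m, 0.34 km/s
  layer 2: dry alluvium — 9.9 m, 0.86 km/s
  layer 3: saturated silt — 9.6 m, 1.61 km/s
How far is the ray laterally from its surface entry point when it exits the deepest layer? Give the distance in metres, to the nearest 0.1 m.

Apply Snell's law at each interface; in layer i the horizontal offset is hᵢ·tan θᵢ.
Layer 1: θ = 8.40°; offset = 20.6·tan 8.40° = 3.042 m.
Layer 2: sin θ = 0.86·sin 8.4°/0.34 = 0.3695, θ = 21.69°; offset = 9.9·tan 21.69° = 3.937 m.
Layer 3: sin θ = 1.61·sin 8.4°/0.34 = 0.6917, θ = 43.77°; offset = 9.6·tan 43.77° = 9.196 m.
Σ offsets = 16.175 m.

16.2 m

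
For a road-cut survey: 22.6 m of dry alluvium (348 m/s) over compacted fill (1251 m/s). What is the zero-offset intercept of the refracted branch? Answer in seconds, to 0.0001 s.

0.1248 s

tᵢ = 2h·√(V₂²−V₁²)/(V₁V₂).
√(V₂²−V₁²) = √(1251²−348²) = 1201.6 m/s.
tᵢ = 2·22.6·1201.6/(348·1251) = 0.12476 s.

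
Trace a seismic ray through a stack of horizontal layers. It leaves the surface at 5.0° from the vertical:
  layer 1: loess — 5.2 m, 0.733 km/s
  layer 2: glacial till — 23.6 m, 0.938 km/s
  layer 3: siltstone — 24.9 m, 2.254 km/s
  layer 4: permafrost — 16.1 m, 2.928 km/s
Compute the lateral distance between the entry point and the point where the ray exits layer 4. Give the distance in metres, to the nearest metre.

16 m

p = sin θ₁/V₁ = sin 5.0°/0.733 = 1.1890e-01 s/km is conserved through the stack.
Layer 1: θ = 5.00°; offset = 5.2·tan 5.00° = 0.455 m.
Layer 2: sin θ = p·0.938 = 0.1115 → θ = 6.40°; offset = 23.6·tan 6.40° = 2.649 m.
Layer 3: sin θ = p·2.254 = 0.2680 → θ = 15.55°; offset = 24.9·tan 15.55° = 6.927 m.
Layer 4: sin θ = p·2.928 = 0.3481 → θ = 20.37°; offset = 16.1·tan 20.37° = 5.979 m.
Total horizontal offset = 16.010 m.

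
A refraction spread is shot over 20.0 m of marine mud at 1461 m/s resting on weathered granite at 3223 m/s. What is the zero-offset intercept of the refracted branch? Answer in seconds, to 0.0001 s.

0.0244 s

tᵢ = 2h·√(V₂²−V₁²)/(V₁V₂).
√(V₂²−V₁²) = √(3223²−1461²) = 2872.8 m/s.
tᵢ = 2·20.0·2872.8/(1461·3223) = 0.02440 s.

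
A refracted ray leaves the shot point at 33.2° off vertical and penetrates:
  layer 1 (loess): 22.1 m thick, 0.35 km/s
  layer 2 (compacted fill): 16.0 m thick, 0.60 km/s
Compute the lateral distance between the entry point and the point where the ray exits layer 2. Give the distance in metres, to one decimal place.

Ray parameter p = sin 33.2° / 0.35 km/s = 1.5645e+00 s/km.
Layer 1: θ = 33.20°; offset = 22.1·tan 33.20° = 14.462 m.
Layer 2: sin θ = p·0.60 = 0.9387 → θ = 69.83°; offset = 16.0·tan 69.83° = 43.559 m.
Total horizontal offset = 58.021 m.

58.0 m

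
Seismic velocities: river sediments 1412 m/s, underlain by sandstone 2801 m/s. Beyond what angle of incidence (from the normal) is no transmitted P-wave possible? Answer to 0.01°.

30.27°

At critical incidence the refracted ray runs along the interface (θ₂ = 90°), so sin θ_c = V₁/V₂.
θ_c = arcsin(1412/2801) = arcsin 0.5041 = 30.27°.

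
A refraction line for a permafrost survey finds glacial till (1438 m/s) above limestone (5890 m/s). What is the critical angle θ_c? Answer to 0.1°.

At critical incidence the refracted ray runs along the interface (θ₂ = 90°), so sin θ_c = V₁/V₂.
θ_c = arcsin(1438/5890) = arcsin 0.2441 = 14.13°.

14.1°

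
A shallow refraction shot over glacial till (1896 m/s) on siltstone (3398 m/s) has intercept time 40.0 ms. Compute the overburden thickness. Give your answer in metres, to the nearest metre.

h = tᵢ·V₁·V₂ / (2·√(V₂²−V₁²)).
√(V₂²−V₁²) = √(3398² − 1896²) = 2819.9 m/s.
h = 0.04 s × 1896 × 3398 / (2 × 2819.9) = 45.69 m.

46 m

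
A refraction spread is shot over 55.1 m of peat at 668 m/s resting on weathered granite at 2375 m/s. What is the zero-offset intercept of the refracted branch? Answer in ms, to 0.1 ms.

θ_c = arcsin(V₁/V₂) = arcsin(668/2375) = 16.34°; cos θ_c = 0.9596.
tᵢ = 2h·cos θ_c / V₁ = 2·55.1·0.9596 / 668 = 0.15831 s.

158.3 ms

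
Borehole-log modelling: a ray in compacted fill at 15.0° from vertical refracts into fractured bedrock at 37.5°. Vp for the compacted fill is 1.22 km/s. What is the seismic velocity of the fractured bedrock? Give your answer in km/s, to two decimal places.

2.87 km/s

sin 15.0° = 0.2588; sin 37.5° = 0.6088.
V₂ = V₁·(sin θ₂/sin θ₁) = 1.22·(0.6088/0.2588) = 2.87 km/s.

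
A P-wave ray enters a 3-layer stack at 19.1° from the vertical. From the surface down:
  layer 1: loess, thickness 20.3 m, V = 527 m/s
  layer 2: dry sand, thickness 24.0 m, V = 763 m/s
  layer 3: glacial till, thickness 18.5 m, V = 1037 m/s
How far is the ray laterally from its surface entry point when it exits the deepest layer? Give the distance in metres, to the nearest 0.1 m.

Ray parameter p = sin 19.1° / 527 m/s = 6.2091e-04 s/m.
Layer 1: θ = 19.10°; offset = 20.3·tan 19.10° = 7.030 m.
Layer 2: sin θ = p·763 = 0.4738 → θ = 28.28°; offset = 24.0·tan 28.28° = 12.911 m.
Layer 3: sin θ = p·1037 = 0.6439 → θ = 40.08°; offset = 18.5·tan 40.08° = 15.568 m.
Summing the layer offsets gives 35.509 m.

35.5 m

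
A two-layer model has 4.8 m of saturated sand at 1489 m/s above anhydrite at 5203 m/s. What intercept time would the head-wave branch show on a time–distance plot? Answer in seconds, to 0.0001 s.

0.0062 s

tᵢ = 2h·√(V₂²−V₁²)/(V₁V₂).
√(V₂²−V₁²) = √(5203²−1489²) = 4985.4 m/s.
tᵢ = 2·4.8·4985.4/(1489·5203) = 0.00618 s.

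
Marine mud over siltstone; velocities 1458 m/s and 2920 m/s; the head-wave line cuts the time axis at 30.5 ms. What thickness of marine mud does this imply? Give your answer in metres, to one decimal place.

h = tᵢ·V₁·V₂ / (2·√(V₂²−V₁²)).
√(V₂²−V₁²) = √(2920² − 1458²) = 2529.9 m/s.
h = 0.0305 s × 1458 × 2920 / (2 × 2529.9) = 25.66 m.

25.7 m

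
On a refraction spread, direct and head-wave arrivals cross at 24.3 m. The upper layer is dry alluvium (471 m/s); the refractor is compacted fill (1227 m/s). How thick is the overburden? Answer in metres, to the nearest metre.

8 m

x_cross = 2h·√((V₂+V₁)/(V₂−V₁)) → h = x_cross / (2·√((V₂+V₁)/(V₂−V₁))).
√((V₂+V₁)/(V₂−V₁)) = √((1227+471)/(1227−471)) = 1.4987.
h = 24.3 / (2·1.4987) = 8.11 m.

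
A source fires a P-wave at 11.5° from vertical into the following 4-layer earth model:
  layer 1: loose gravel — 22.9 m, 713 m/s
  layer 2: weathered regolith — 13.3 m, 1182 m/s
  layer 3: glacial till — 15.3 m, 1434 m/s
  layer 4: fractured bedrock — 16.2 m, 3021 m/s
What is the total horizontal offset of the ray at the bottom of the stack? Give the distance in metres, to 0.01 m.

41.58 m

Apply Snell's law at each interface; in layer i the horizontal offset is hᵢ·tan θᵢ.
Layer 1: θ = 11.50°; offset = 22.9·tan 11.50° = 4.6591 m.
Layer 2: sin θ = 1182·sin 11.5°/713 = 0.3305, θ = 19.30°; offset = 13.3·tan 19.30° = 4.6575 m.
Layer 3: sin θ = 1434·sin 11.5°/713 = 0.4010, θ = 23.64°; offset = 15.3·tan 23.64° = 6.6968 m.
Layer 4: sin θ = 3021·sin 11.5°/713 = 0.8447, θ = 57.64°; offset = 16.2·tan 57.64° = 25.5692 m.
Total horizontal offset = 41.5826 m.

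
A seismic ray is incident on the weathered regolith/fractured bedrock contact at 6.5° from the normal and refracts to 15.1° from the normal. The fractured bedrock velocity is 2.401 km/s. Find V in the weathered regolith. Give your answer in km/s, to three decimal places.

Snell's law: sin 6.5°/V₁ = sin 15.1°/V₂.
V₁ = V₂·sin 6.5°/sin 15.1° = 2.401 × 0.4346 = 1.043 km/s.

1.043 km/s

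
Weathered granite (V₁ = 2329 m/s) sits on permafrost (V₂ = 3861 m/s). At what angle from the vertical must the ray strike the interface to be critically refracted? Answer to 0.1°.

37.1°

At critical incidence the refracted ray runs along the interface (θ₂ = 90°), so sin θ_c = V₁/V₂.
θ_c = arcsin(2329/3861) = arcsin 0.6032 = 37.10°.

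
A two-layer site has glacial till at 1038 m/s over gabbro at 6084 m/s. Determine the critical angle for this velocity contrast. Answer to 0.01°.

At critical incidence the refracted ray runs along the interface (θ₂ = 90°), so sin θ_c = V₁/V₂.
θ_c = arcsin(1038/6084) = arcsin 0.1706 = 9.82°.

9.82°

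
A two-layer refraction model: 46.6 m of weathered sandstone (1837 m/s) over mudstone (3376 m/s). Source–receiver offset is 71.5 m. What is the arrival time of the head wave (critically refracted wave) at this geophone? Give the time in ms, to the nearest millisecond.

64 ms

θ_c = arcsin(V₁/V₂) = arcsin(1837/3376) = 32.97°, cos θ_c = 0.8390.
Intercept time tᵢ = 2h cos θ_c / V₁ = 2·46.6·0.8390/1837 = 0.04257 s.
t = x/V₂ + tᵢ = 71.5/3376 + 0.04257 = 0.06375 s.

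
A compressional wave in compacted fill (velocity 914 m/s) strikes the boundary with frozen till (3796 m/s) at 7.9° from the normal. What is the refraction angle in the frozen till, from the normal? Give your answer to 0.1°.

Snell's law: sin θ₂ = (V₂/V₁)·sin θ₁ = (3796/914)·sin 7.9° = 0.5708.
θ₂ = arcsin 0.5708 = 34.81° from the normal.

34.8°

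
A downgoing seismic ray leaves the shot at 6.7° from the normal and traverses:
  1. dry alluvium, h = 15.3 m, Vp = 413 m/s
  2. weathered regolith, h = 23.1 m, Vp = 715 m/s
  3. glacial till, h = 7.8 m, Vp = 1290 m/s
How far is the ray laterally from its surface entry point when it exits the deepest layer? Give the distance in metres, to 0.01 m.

9.61 m

Ray parameter p = sin 6.7° / 413 m/s = 2.8250e-04 s/m.
Layer 1: θ = 6.70°; offset = 15.3·tan 6.70° = 1.7973 m.
Layer 2: sin θ = p·715 = 0.2020 → θ = 11.65°; offset = 23.1·tan 11.65° = 4.7640 m.
Layer 3: sin θ = p·1290 = 0.3644 → θ = 21.37°; offset = 7.8·tan 21.37° = 3.0524 m.
Total horizontal offset = 9.6137 m.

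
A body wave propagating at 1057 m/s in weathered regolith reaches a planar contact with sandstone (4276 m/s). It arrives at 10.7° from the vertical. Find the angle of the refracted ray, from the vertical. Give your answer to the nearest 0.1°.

48.7°

Snell's law: sin θ₂ = (V₂/V₁)·sin θ₁ = (4276/1057)·sin 10.7° = 0.7511.
θ₂ = arcsin 0.7511 = 48.69° from the normal.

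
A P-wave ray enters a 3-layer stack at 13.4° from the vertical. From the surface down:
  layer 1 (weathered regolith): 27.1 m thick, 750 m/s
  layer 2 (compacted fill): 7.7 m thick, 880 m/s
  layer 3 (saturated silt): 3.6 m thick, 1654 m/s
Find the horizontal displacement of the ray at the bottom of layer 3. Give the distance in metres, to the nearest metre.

11 m

p = sin θ₁/V₁ = sin 13.4°/750 = 3.0900e-04 s/m is conserved through the stack.
Layer 1: θ = 13.40°; offset = 27.1·tan 13.40° = 6.456 m.
Layer 2: sin θ = p·880 = 0.2719 → θ = 15.78°; offset = 7.7·tan 15.78° = 2.176 m.
Layer 3: sin θ = p·1654 = 0.5111 → θ = 30.74°; offset = 3.6·tan 30.74° = 2.141 m.
Σ offsets = 10.772 m.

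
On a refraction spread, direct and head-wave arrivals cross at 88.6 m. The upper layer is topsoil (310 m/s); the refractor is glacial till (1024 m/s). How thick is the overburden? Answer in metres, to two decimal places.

x_cross = 2h·√((V₂+V₁)/(V₂−V₁)) → h = x_cross / (2·√((V₂+V₁)/(V₂−V₁))).
√((V₂+V₁)/(V₂−V₁)) = √((1024+310)/(1024−310)) = 1.3669.
h = 88.6 / (2·1.3669) = 32.41 m.

32.41 m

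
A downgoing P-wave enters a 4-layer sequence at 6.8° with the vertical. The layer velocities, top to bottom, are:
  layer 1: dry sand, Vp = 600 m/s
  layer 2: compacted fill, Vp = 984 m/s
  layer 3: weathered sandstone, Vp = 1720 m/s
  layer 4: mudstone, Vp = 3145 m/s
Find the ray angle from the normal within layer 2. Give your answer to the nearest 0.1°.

11.2°

Snell's law across each interface conserves sin θ / V, so sin θ_2 = V_2·sin θ₁/V₁.
sin θ_2 = 984 × sin 6.8° / 600 = 0.1942.
θ_2 = 11.20° from the vertical.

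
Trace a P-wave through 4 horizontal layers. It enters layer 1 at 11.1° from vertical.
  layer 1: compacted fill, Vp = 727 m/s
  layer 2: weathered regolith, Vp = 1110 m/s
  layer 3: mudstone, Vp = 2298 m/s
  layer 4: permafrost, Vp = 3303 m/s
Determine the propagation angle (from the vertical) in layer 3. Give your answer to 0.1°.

Ray parameter p = sin 11.1° / 727 = 2.6482e-04 s/m.
sin θ_3 = p·V_3 = 2.6482e-04 × 2298 = 0.6085.
θ_3 = arcsin 0.6085 = 37.48°.

37.5°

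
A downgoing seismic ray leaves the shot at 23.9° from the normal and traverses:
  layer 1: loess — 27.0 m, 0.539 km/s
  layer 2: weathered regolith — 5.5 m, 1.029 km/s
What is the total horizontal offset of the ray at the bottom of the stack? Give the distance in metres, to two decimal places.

18.68 m

Ray parameter p = sin 23.9° / 0.539 km/s = 7.5165e-01 s/km.
Layer 1: θ = 23.90°; offset = 27.0·tan 23.90° = 11.9648 m.
Layer 2: sin θ = p·1.029 = 0.7735 → θ = 50.66°; offset = 5.5·tan 50.66° = 6.7113 m.
Total horizontal offset = 18.6760 m.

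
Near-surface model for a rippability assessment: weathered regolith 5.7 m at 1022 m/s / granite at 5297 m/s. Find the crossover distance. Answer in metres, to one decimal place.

13.9 m

θ_c = arcsin(1022/5297) = 11.12°, so cos θ_c = 0.9812 and tᵢ = 2h cos θ_c/V₁ = 0.0109 s.
At crossover x/V₁ = x/V₂ + tᵢ ⇒ x = tᵢ/(1/V₁ − 1/V₂) = 0.01095/(9.7847e-04 − 1.8879e-04) = 13.86 m.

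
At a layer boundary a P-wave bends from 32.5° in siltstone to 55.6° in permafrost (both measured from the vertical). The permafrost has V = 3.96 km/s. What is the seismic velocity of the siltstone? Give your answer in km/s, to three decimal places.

2.579 km/s

sin 32.5° = 0.5373; sin 55.6° = 0.8251.
V₁ = V₂·(sin θ₁/sin θ₂) = 3.96·(0.5373/0.8251) = 2.579 km/s.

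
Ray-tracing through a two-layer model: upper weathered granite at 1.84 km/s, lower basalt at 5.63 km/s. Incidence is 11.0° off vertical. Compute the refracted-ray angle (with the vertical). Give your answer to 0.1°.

sin θ₁/V₁ = sin θ₂/V₂ ⇒ sin θ₂ = 5.63·sin 11.0°/1.84 = 5.63·0.1908/1.84 = 0.5838.
θ₂ = arcsin 0.5838 = 35.72° from the normal.

35.7°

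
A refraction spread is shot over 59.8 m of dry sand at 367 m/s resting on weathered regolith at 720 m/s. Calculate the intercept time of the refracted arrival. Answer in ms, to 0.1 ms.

280.4 ms

tᵢ = 2h·√(V₂²−V₁²)/(V₁V₂).
√(V₂²−V₁²) = √(720²−367²) = 619.4 m/s.
tᵢ = 2·59.8·619.4/(367·720) = 0.28037 s.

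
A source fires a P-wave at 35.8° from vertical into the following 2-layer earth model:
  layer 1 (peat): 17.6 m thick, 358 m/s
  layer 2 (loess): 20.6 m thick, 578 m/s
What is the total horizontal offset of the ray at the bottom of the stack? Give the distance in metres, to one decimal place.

71.9 m

Ray parameter p = sin 35.8° / 358 m/s = 1.6340e-03 s/m.
Layer 1: θ = 35.80°; offset = 17.6·tan 35.80° = 12.694 m.
Layer 2: sin θ = p·578 = 0.9444 → θ = 70.81°; offset = 20.6·tan 70.81° = 59.186 m.
Σ offsets = 71.879 m.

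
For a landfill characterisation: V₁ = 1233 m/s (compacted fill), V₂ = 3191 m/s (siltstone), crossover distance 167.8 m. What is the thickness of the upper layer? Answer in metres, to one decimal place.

55.8 m

x_cross = 2h·√((V₂+V₁)/(V₂−V₁)) → h = x_cross / (2·√((V₂+V₁)/(V₂−V₁))).
√((V₂+V₁)/(V₂−V₁)) = √((3191+1233)/(3191−1233)) = 1.5031.
h = 167.8 / (2·1.5031) = 55.82 m.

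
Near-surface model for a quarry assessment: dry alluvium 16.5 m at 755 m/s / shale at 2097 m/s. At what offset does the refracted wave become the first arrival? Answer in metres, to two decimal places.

48.11 m

θ_c = arcsin(755/2097) = 21.10°, so cos θ_c = 0.9329 and tᵢ = 2h cos θ_c/V₁ = 0.0408 s.
At crossover x/V₁ = x/V₂ + tᵢ ⇒ x = tᵢ/(1/V₁ − 1/V₂) = 0.04078/(1.3245e-03 − 4.7687e-04) = 48.11 m.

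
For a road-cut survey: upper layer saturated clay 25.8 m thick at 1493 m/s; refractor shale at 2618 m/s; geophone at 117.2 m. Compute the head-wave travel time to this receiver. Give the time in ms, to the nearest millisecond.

θ_c = arcsin(V₁/V₂) = arcsin(1493/2618) = 34.77°, cos θ_c = 0.8214.
Intercept time tᵢ = 2h cos θ_c / V₁ = 2·25.8·0.8214/1493 = 0.02839 s.
t = x/V₂ + tᵢ = 117.2/2618 + 0.02839 = 0.07316 s.

73 ms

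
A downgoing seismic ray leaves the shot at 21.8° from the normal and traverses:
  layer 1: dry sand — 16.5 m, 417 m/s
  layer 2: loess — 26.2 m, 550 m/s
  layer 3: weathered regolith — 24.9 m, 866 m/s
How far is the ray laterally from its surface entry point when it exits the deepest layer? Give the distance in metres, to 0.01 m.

Apply Snell's law at each interface; in layer i the horizontal offset is hᵢ·tan θᵢ.
Layer 1: θ = 21.80°; offset = 16.5·tan 21.80° = 6.5995 m.
Layer 2: sin θ = 550·sin 21.8°/417 = 0.4898, θ = 29.33°; offset = 26.2·tan 29.33° = 14.7198 m.
Layer 3: sin θ = 866·sin 21.8°/417 = 0.7712, θ = 50.46°; offset = 24.9·tan 50.46° = 30.1684 m.
Σ offsets = 51.4877 m.

51.49 m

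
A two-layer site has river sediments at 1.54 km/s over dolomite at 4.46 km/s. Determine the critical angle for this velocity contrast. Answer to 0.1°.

Critical incidence: sin θ_c = V₁/V₂ = 1.54/4.46 = 0.3453.
θ_c = arcsin 0.3453 = 20.20°.

20.2°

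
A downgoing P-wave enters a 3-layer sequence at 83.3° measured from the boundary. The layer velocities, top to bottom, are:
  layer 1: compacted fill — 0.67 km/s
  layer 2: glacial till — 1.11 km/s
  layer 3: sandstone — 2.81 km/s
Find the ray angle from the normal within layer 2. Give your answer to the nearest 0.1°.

From the normal: θ₁ = 90° − 83.3° = 6.7°.
Snell's law across each interface conserves sin θ / V, so sin θ_2 = V_2·sin θ₁/V₁.
sin θ_2 = 1.11 × sin 6.7° / 0.67 = 0.1933.
θ_2 = arcsin 0.1933 = 11.14°.

11.1°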